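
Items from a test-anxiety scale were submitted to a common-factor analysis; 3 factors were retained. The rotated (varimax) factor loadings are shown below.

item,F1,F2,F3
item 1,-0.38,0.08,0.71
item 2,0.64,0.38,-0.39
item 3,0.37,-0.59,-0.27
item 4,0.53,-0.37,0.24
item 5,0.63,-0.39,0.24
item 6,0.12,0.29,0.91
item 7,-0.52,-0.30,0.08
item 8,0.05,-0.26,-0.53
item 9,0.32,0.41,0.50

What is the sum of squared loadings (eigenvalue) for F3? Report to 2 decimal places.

SS loadings for F3 = 0.71² + (-0.39)² + (-0.27)² + 0.24² + 0.24² + 0.91² + 0.08² + (-0.53)² + 0.50² = 0.5041 + 0.1521 + 0.0729 + 0.0576 + 0.0576 + 0.8281 + 0.0064 + 0.2809 + 0.2500 = 2.2097

2.21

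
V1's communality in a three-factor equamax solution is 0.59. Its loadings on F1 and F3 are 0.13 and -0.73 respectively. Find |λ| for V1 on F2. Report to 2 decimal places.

Under orthogonal rotation h² = Σλ², so λ_F2² = h² − (0.5498) = 0.59 − 0.5498 = 0.0402.
|λ| = √0.0402 = 0.2005.

0.20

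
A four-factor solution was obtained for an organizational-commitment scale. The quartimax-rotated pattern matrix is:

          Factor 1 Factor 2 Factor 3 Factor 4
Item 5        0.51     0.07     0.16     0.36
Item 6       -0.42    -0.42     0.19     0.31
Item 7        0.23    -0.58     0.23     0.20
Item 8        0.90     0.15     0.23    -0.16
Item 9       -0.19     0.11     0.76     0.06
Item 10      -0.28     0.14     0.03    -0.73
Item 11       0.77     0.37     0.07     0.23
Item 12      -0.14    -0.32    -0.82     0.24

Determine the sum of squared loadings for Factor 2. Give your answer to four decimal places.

0.8112

SS loadings for Factor 2 = 0.07² + (-0.42)² + (-0.58)² + 0.15² + 0.11² + 0.14² + 0.37² + (-0.32)² = 0.0049 + 0.1764 + 0.3364 + 0.0225 + 0.0121 + 0.0196 + 0.1369 + 0.1024 = 0.8112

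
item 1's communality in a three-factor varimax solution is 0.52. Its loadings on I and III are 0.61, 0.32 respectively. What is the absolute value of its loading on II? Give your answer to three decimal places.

Under orthogonal rotation h² = Σλ², so λ_II² = h² − (0.4745) = 0.52 − 0.4745 = 0.0455.
|λ| = √0.0455 = 0.2133.

0.213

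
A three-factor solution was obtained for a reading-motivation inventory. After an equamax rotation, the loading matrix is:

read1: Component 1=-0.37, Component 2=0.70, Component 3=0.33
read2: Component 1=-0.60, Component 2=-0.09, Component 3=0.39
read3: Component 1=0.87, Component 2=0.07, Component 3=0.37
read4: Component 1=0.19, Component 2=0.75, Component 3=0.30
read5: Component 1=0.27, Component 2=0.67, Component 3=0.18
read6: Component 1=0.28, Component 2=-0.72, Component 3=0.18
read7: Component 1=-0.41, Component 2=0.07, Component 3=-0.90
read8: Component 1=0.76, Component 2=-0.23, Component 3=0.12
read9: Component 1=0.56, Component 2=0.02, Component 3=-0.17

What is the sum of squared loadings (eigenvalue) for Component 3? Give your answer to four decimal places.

SS loadings for Component 3 = 0.33² + 0.39² + 0.37² + 0.30² + 0.18² + 0.18² + (-0.90)² + 0.12² + (-0.17)² = 0.1089 + 0.1521 + 0.1369 + 0.0900 + 0.0324 + 0.0324 + 0.8100 + 0.0144 + 0.0289 = 1.4060

1.4060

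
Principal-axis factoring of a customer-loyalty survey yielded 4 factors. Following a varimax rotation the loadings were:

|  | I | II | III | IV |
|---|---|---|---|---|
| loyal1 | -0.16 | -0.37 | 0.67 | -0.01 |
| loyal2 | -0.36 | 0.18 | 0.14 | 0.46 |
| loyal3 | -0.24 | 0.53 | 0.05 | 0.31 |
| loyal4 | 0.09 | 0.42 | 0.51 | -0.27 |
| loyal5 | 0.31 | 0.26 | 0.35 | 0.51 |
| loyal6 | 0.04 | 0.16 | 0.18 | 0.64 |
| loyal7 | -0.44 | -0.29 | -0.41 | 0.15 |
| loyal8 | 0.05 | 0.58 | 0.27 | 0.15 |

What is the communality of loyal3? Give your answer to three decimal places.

0.437

h² = (-0.24)² + 0.53² + 0.05² + 0.31² = 0.0576 + 0.2809 + 0.0025 + 0.0961 = 0.4371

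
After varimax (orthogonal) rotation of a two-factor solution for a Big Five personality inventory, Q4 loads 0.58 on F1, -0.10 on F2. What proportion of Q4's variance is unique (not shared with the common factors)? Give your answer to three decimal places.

0.654

h² = 0.58² + (-0.10)² = 0.3364 + 0.0100 = 0.3464
Uniqueness u² = 1 − h² = 1 − 0.3464 = 0.6536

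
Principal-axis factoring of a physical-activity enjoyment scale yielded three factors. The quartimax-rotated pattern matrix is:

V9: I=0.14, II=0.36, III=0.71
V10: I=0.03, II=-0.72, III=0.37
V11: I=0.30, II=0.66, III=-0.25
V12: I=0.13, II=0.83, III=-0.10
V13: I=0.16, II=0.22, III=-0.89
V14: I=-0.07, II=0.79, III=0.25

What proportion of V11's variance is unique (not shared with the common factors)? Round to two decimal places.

0.41

h² = 0.30² + 0.66² + (-0.25)² = 0.0900 + 0.4356 + 0.0625 = 0.5881
Uniqueness u² = 1 − h² = 1 − 0.5881 = 0.4119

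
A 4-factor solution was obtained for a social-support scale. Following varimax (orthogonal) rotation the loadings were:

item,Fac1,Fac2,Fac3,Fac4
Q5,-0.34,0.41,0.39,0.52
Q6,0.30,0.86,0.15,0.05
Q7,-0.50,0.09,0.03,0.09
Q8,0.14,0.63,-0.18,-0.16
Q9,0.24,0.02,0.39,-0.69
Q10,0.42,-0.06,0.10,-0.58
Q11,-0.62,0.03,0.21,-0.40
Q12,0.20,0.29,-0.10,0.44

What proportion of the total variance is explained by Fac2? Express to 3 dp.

SS loadings for Fac2 = 0.41² + 0.86² + 0.09² + 0.63² + 0.02² + (-0.06)² + 0.03² + 0.29² = 1.4017
Proportion of variance = 1.4017 / 8 = 0.1752.

0.175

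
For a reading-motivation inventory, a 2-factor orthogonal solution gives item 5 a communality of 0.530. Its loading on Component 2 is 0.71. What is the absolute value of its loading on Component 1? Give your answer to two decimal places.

0.16

Under orthogonal rotation h² = Σλ², so λ_Component 1² = h² − (0.5041) = 0.530 − 0.5041 = 0.0259.
|λ| = √0.0259 = 0.1609.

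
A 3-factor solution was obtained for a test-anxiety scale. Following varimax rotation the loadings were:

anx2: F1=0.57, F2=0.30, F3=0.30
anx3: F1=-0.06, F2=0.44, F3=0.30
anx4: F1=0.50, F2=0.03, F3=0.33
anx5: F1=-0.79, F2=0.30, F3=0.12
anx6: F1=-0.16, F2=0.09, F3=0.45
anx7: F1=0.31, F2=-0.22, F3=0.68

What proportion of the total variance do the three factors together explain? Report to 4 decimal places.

0.4539

Communalities: 0.5049, 0.2872, 0.3598, 0.7285, 0.2362, 0.6069; Σh² = 2.7235.
Total variance with 6 standardized items is 6, so the solution explains 2.7235/6 = 0.4539.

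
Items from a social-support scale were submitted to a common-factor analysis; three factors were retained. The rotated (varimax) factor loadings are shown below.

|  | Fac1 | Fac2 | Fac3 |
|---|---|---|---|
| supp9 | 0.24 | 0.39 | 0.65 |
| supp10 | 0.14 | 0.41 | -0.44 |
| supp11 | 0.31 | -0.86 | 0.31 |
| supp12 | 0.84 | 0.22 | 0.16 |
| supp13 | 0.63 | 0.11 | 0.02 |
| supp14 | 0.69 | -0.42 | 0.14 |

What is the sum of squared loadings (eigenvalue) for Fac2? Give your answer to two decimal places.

1.30

SS loadings for Fac2 = 0.39² + 0.41² + (-0.86)² + 0.22² + 0.11² + (-0.42)² = 0.1521 + 0.1681 + 0.7396 + 0.0484 + 0.0121 + 0.1764 = 1.2967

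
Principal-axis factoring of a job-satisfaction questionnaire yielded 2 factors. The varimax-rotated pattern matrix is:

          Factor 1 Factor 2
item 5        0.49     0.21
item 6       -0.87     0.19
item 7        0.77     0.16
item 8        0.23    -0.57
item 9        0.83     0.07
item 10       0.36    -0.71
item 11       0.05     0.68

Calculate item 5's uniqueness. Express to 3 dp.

h² = 0.49² + 0.21² = 0.2401 + 0.0441 = 0.2842
Uniqueness u² = 1 − h² = 1 − 0.2842 = 0.7158

0.716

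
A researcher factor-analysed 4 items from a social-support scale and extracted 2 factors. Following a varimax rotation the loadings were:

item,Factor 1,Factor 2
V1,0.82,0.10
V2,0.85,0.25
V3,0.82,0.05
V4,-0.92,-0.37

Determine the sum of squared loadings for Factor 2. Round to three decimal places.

0.212

SS loadings for Factor 2 = 0.10² + 0.25² + 0.05² + (-0.37)² = 0.0100 + 0.0625 + 0.0025 + 0.1369 = 0.2119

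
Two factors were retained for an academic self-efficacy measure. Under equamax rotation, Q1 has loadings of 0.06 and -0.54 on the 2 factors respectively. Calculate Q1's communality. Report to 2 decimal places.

h² = 0.06² + (-0.54)² = 0.0036 + 0.2916 = 0.2952

0.30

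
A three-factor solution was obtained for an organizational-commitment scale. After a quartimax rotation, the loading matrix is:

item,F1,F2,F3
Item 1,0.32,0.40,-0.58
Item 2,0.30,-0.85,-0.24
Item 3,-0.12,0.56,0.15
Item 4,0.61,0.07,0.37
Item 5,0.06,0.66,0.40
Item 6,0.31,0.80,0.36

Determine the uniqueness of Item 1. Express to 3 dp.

0.401

h² = 0.32² + 0.40² + (-0.58)² = 0.1024 + 0.1600 + 0.3364 = 0.5988
Uniqueness u² = 1 − h² = 1 − 0.5988 = 0.4012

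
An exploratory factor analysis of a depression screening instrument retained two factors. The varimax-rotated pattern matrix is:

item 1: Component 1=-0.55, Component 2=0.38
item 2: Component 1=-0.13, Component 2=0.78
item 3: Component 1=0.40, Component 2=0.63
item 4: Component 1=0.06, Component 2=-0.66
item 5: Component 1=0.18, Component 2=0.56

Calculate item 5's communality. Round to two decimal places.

0.35

h² = 0.18² + 0.56² = 0.0324 + 0.3136 = 0.3460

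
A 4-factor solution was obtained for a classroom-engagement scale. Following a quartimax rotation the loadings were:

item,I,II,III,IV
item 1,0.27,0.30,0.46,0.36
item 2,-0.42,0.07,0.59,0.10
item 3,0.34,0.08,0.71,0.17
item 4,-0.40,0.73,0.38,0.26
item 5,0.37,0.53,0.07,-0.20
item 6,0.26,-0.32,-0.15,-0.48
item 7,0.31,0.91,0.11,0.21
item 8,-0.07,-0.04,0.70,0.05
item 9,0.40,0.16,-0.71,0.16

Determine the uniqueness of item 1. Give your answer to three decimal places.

0.496

h² = 0.27² + 0.30² + 0.46² + 0.36² = 0.0729 + 0.0900 + 0.2116 + 0.1296 = 0.5041
Uniqueness u² = 1 − h² = 1 − 0.5041 = 0.4959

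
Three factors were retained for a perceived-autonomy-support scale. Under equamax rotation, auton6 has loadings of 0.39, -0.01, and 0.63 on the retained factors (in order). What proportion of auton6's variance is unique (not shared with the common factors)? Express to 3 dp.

h² = 0.39² + (-0.01)² + 0.63² = 0.1521 + 0.0001 + 0.3969 = 0.5491
Uniqueness u² = 1 − h² = 1 − 0.5491 = 0.4509

0.451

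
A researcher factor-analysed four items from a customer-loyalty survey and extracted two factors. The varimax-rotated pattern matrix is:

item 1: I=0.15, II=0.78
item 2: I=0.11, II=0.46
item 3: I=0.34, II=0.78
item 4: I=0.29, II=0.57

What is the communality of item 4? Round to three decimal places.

0.409

h² = 0.29² + 0.57² = 0.0841 + 0.3249 = 0.4090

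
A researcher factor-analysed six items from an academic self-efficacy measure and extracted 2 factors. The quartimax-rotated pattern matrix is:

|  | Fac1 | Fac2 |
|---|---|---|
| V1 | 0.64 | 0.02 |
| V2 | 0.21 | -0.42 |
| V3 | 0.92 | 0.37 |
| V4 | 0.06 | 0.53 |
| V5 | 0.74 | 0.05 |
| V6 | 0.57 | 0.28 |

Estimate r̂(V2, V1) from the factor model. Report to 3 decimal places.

0.126

r̂ = Σ λ_i·λ_j across factors = (0.21)(0.64) + (-0.42)(0.02)
  = +0.1344 -0.0084 = 0.1260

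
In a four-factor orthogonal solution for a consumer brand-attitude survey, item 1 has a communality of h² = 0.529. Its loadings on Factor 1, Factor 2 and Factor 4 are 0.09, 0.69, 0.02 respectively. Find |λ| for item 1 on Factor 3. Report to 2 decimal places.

0.21

Under orthogonal rotation h² = Σλ², so λ_Factor 3² = h² − (0.4846) = 0.529 − 0.4846 = 0.0444.
|λ| = √0.0444 = 0.2107.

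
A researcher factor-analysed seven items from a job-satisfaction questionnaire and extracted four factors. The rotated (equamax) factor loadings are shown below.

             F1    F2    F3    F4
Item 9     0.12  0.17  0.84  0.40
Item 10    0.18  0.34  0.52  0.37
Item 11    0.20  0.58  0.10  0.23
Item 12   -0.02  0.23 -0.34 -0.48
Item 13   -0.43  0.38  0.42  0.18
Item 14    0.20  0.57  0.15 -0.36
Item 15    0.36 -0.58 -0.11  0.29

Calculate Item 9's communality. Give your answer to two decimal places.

0.91

h² = 0.12² + 0.17² + 0.84² + 0.40² = 0.0144 + 0.0289 + 0.7056 + 0.1600 = 0.9089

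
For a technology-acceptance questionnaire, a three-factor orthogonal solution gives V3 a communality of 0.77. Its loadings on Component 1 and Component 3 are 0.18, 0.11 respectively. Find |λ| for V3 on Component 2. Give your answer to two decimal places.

Under orthogonal rotation h² = Σλ², so λ_Component 2² = h² − (0.0445) = 0.77 − 0.0445 = 0.7255.
|λ| = √0.7255 = 0.8518.

0.85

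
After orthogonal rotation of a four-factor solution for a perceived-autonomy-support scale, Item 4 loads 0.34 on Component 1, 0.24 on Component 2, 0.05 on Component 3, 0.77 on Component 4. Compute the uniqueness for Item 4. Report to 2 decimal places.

0.23

h² = 0.34² + 0.24² + 0.05² + 0.77² = 0.1156 + 0.0576 + 0.0025 + 0.5929 = 0.7686
Uniqueness u² = 1 − h² = 1 − 0.7686 = 0.2314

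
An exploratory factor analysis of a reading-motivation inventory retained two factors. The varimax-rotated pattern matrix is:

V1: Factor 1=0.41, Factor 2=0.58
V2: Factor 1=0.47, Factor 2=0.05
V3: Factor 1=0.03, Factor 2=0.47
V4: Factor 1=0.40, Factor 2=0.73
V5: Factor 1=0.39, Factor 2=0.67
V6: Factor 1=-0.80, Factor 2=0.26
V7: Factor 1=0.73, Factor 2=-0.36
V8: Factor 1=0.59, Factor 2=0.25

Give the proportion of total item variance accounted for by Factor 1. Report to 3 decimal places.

0.278

SS loadings for Factor 1 = 0.41² + 0.47² + 0.03² + 0.40² + 0.39² + (-0.80)² + 0.73² + 0.59² = 2.2230
Proportion of variance = 2.2230 / 8 = 0.2779.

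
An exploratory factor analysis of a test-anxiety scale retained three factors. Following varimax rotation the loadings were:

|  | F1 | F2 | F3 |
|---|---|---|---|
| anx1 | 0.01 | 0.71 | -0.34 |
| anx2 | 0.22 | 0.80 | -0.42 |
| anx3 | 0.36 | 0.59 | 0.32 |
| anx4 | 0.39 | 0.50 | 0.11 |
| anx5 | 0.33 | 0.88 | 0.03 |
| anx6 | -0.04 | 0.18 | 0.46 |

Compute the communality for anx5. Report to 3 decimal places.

0.884

h² = 0.33² + 0.88² + 0.03² = 0.1089 + 0.7744 + 0.0009 = 0.8842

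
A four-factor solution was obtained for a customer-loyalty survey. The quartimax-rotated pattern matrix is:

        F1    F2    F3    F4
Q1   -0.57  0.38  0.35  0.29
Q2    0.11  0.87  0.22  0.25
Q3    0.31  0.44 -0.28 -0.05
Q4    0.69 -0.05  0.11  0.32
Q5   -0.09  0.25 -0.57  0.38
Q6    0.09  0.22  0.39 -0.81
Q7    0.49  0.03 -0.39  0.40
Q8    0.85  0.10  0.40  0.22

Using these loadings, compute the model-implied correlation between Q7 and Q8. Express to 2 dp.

0.35

r̂ = Σ λ_i·λ_j across factors = (0.49)(0.85) + (0.03)(0.10) + (-0.39)(0.40) + (0.40)(0.22)
  = +0.4165 +0.0030 -0.1560 +0.0880 = 0.3515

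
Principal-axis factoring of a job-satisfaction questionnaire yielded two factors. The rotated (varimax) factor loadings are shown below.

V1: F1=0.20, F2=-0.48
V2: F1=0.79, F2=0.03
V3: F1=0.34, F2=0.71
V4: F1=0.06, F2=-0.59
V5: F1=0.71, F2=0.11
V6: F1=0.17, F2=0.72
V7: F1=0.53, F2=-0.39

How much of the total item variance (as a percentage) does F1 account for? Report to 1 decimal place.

22.8%

SS loadings for F1 = 0.20² + 0.79² + 0.34² + 0.06² + 0.71² + 0.17² + 0.53² = 1.5972
With 7 standardized items, total variance = 7. Proportion = 1.5972/7 = 0.2282 → 22.82%.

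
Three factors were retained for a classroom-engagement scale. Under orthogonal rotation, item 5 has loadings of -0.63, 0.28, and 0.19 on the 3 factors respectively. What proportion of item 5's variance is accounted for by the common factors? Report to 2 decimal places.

h² = (-0.63)² + 0.28² + 0.19² = 0.3969 + 0.0784 + 0.0361 = 0.5114

0.51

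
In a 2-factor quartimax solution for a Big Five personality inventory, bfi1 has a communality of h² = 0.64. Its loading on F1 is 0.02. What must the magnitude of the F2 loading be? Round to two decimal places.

Under orthogonal rotation h² = Σλ², so λ_F2² = h² − (0.0004) = 0.64 − 0.0004 = 0.6396.
|λ| = √0.6396 = 0.7997.

0.80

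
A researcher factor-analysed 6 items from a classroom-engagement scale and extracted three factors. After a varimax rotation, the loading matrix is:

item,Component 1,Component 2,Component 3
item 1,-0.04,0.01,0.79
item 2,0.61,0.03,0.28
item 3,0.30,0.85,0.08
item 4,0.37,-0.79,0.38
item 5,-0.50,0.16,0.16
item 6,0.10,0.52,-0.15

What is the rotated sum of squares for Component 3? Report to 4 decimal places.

SS loadings for Component 3 = 0.79² + 0.28² + 0.08² + 0.38² + 0.16² + (-0.15)² = 0.6241 + 0.0784 + 0.0064 + 0.1444 + 0.0256 + 0.0225 = 0.9014

0.9014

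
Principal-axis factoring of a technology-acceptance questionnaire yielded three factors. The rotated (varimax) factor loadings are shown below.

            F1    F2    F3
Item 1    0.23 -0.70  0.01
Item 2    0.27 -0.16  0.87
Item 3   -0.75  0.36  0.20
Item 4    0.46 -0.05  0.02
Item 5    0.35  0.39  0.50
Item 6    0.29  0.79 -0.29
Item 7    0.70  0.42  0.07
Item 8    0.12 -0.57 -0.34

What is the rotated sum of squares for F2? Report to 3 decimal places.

1.925

SS loadings for F2 = (-0.70)² + (-0.16)² + 0.36² + (-0.05)² + 0.39² + 0.79² + 0.42² + (-0.57)² = 0.4900 + 0.0256 + 0.1296 + 0.0025 + 0.1521 + 0.6241 + 0.1764 + 0.3249 = 1.9252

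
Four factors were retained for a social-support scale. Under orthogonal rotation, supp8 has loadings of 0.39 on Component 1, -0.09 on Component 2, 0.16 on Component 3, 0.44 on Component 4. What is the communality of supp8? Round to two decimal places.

0.38

h² = 0.39² + (-0.09)² + 0.16² + 0.44² = 0.1521 + 0.0081 + 0.0256 + 0.1936 = 0.3794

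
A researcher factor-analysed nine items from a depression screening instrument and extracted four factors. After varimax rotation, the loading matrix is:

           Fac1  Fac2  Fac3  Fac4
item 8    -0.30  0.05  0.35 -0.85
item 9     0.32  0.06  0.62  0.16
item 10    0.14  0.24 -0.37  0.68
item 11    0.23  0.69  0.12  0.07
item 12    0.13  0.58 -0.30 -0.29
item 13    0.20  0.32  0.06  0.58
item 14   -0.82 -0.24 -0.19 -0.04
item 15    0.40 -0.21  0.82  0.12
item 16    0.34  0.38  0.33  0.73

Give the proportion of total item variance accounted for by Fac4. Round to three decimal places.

SS loadings for Fac4 = (-0.85)² + 0.16² + 0.68² + 0.07² + (-0.29)² + 0.58² + (-0.04)² + 0.12² + 0.73² = 2.1848
Proportion of variance = 2.1848 / 9 = 0.2428.

0.243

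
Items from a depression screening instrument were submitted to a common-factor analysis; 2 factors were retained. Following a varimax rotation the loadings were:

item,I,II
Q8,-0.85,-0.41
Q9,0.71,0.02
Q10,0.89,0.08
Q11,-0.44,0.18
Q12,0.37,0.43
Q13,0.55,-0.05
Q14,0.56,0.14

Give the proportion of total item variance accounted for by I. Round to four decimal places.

0.4236

SS loadings for I = (-0.85)² + 0.71² + 0.89² + (-0.44)² + 0.37² + 0.55² + 0.56² = 2.9653
Proportion of variance = 2.9653 / 7 = 0.4236.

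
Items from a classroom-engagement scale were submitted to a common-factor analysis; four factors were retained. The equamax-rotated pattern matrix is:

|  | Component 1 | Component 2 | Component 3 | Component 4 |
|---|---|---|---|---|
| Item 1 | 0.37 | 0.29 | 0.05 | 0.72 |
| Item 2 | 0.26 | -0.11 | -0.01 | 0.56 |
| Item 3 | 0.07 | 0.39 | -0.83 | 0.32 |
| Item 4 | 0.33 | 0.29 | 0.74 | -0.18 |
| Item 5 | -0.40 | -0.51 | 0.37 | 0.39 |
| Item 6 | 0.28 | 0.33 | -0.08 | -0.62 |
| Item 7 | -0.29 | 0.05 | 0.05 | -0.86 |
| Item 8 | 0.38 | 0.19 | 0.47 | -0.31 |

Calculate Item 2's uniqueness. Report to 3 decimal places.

h² = 0.26² + (-0.11)² + (-0.01)² + 0.56² = 0.0676 + 0.0121 + 0.0001 + 0.3136 = 0.3934
Uniqueness u² = 1 − h² = 1 − 0.3934 = 0.6066

0.607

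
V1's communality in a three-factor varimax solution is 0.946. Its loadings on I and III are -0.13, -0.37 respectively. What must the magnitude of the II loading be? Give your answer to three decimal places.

Under orthogonal rotation h² = Σλ², so λ_II² = h² − (0.1538) = 0.946 − 0.1538 = 0.7922.
|λ| = √0.7922 = 0.8901.

0.890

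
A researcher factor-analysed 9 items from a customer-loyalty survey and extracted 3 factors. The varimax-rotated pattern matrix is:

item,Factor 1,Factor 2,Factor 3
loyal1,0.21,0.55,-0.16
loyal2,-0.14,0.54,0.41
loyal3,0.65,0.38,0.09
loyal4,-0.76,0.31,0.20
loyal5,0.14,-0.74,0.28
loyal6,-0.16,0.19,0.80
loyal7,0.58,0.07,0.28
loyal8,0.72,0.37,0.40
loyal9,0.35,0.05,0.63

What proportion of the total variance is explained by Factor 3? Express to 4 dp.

SS loadings for Factor 3 = (-0.16)² + 0.41² + 0.09² + 0.20² + 0.28² + 0.80² + 0.28² + 0.40² + 0.63² = 1.5955
Proportion of variance = 1.5955 / 9 = 0.1773.

0.1773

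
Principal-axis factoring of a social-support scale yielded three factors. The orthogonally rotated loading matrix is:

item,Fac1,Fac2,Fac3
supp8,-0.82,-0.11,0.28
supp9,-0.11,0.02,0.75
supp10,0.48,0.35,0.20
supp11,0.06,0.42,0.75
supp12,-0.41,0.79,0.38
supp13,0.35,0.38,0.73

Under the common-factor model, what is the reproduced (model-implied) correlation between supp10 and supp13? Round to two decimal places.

r̂ = Σ λ_i·λ_j across factors = (0.48)(0.35) + (0.35)(0.38) + (0.20)(0.73)
  = +0.1680 +0.1330 +0.1460 = 0.4470

0.45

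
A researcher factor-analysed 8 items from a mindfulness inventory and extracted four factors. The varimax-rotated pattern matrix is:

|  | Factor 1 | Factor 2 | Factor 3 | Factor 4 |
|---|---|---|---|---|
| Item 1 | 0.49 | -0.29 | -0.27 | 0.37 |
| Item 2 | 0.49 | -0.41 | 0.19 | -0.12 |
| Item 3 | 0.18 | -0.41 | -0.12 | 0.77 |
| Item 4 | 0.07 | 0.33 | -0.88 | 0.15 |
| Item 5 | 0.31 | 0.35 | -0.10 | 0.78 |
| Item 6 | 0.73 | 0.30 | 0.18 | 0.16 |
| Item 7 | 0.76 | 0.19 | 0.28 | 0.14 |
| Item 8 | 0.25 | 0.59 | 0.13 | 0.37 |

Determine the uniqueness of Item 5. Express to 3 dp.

0.163

h² = 0.31² + 0.35² + (-0.10)² + 0.78² = 0.0961 + 0.1225 + 0.0100 + 0.6084 = 0.8370
Uniqueness u² = 1 − h² = 1 − 0.8370 = 0.1630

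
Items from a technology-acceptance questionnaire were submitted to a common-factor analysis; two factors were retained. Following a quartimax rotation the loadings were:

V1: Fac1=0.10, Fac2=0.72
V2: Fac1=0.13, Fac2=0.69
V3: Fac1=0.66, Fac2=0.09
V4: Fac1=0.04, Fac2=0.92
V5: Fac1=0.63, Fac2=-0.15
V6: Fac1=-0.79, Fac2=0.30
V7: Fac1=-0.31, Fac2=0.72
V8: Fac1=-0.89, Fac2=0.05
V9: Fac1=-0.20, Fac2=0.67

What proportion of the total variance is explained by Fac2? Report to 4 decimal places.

SS loadings for Fac2 = 0.72² + 0.69² + 0.09² + 0.92² + (-0.15)² + 0.30² + 0.72² + 0.05² + 0.67² = 2.9313
Proportion of variance = 2.9313 / 9 = 0.3257.

0.3257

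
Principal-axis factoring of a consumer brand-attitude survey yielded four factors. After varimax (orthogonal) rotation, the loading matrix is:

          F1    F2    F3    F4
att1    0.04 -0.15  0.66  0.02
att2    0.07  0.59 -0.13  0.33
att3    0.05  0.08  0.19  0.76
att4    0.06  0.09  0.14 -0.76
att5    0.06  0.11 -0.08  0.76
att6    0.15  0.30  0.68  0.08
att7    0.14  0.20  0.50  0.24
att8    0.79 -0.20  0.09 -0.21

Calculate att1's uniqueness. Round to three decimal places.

0.540

h² = 0.04² + (-0.15)² + 0.66² + 0.02² = 0.0016 + 0.0225 + 0.4356 + 0.0004 = 0.4601
Uniqueness u² = 1 − h² = 1 − 0.4601 = 0.5399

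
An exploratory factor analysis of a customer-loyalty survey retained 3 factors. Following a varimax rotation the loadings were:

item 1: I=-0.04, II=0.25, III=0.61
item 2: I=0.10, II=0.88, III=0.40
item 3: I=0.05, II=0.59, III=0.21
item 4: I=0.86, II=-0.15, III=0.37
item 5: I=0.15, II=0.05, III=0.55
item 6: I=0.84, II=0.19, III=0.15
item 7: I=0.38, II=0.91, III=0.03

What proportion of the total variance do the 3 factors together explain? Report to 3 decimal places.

SS loadings by factor: 1.6262, 2.0742, 1.0390; total = 4.7394.
Total variance with 7 standardized items is 7, so the solution explains 4.7394/7 = 0.6771.

0.677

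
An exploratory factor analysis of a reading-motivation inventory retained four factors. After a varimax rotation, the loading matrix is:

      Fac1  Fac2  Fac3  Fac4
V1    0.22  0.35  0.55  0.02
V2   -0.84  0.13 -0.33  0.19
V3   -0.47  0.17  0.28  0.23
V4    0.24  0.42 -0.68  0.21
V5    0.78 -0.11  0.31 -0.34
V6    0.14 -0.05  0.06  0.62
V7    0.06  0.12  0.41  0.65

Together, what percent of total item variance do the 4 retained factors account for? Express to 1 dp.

Communalities: 0.4738, 0.8675, 0.3811, 0.7405, 0.8322, 0.4101, 0.6086; Σh² = 4.3138.
Total variance with 7 standardized items is 7, so the solution explains 4.3138/7 = 0.6163 = 61.63%.

61.6%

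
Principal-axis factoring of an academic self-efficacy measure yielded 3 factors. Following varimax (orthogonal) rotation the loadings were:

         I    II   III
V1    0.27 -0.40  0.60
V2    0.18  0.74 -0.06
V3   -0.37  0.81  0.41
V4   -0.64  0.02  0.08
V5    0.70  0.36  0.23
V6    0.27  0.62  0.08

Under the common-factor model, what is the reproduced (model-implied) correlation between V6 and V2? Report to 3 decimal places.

0.503

r̂ = Σ λ_i·λ_j across factors = (0.27)(0.18) + (0.62)(0.74) + (0.08)(-0.06)
  = +0.0486 +0.4588 -0.0048 = 0.5026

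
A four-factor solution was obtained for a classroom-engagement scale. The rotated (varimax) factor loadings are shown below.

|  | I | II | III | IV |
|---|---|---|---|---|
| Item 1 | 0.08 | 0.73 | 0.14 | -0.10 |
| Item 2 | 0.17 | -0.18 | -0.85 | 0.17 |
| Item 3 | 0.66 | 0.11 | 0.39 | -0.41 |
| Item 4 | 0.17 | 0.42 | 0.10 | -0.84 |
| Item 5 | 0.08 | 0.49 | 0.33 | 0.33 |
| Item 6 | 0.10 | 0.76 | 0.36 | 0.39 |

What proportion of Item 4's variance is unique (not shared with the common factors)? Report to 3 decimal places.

h² = 0.17² + 0.42² + 0.10² + (-0.84)² = 0.0289 + 0.1764 + 0.0100 + 0.7056 = 0.9209
Uniqueness u² = 1 − h² = 1 − 0.9209 = 0.0791

0.079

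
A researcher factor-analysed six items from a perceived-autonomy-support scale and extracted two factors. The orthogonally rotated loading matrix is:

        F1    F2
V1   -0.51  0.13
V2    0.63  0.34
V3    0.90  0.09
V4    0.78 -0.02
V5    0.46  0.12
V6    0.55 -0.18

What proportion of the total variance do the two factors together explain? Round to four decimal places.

SS loadings by factor: 2.5895, 0.1878; total = 2.7773.
Total variance with 6 standardized items is 6, so the solution explains 2.7773/6 = 0.4629.

0.4629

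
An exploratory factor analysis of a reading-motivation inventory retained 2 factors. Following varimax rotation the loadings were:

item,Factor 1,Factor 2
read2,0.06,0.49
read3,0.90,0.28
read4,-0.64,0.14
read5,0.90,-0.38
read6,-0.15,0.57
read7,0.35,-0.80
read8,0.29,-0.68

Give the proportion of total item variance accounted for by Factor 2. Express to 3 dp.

0.273

SS loadings for Factor 2 = 0.49² + 0.28² + 0.14² + (-0.38)² + 0.57² + (-0.80)² + (-0.68)² = 1.9098
Proportion of variance = 1.9098 / 7 = 0.2728.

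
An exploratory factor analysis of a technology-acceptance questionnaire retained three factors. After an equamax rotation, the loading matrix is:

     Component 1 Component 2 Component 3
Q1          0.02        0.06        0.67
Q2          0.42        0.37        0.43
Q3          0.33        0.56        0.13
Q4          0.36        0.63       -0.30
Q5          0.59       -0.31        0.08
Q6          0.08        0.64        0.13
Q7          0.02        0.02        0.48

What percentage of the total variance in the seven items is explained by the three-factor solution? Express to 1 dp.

44.6%

Communalities: 0.4529, 0.4982, 0.4394, 0.6165, 0.4506, 0.4329, 0.2312; Σh² = 3.1217.
Total variance with 7 standardized items is 7, so the solution explains 3.1217/7 = 0.4460 = 44.60%.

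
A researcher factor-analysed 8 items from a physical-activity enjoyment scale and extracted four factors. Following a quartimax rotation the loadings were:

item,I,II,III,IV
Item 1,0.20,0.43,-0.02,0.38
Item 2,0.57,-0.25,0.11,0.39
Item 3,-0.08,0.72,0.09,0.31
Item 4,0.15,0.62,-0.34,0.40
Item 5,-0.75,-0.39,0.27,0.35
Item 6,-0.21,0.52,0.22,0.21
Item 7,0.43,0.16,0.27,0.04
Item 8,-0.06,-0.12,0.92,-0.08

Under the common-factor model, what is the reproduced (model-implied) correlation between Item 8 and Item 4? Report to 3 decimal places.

r̂ = Σ λ_i·λ_j across factors = (-0.06)(0.15) + (-0.12)(0.62) + (0.92)(-0.34) + (-0.08)(0.40)
  = -0.0090 -0.0744 -0.3128 -0.0320 = -0.4282

-0.428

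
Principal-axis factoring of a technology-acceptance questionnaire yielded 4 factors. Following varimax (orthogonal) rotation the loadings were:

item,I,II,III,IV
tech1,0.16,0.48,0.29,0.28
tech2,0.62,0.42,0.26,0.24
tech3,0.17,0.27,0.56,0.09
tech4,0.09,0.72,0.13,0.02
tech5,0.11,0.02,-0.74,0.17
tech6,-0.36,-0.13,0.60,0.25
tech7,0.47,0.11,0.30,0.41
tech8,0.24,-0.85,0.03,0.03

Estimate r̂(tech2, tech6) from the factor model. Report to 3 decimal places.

-0.062

r̂ = Σ λ_i·λ_j across factors = (0.62)(-0.36) + (0.42)(-0.13) + (0.26)(0.60) + (0.24)(0.25)
  = -0.2232 -0.0546 +0.1560 +0.0600 = -0.0618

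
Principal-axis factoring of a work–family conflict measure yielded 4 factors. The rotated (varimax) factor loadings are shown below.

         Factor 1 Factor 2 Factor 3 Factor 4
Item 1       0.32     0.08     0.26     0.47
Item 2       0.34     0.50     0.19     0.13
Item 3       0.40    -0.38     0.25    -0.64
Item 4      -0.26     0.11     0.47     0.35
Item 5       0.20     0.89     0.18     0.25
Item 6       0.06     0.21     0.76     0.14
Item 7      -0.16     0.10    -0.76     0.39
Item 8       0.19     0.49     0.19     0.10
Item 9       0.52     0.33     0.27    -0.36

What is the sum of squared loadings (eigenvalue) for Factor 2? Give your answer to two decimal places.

SS loadings for Factor 2 = 0.08² + 0.50² + (-0.38)² + 0.11² + 0.89² + 0.21² + 0.10² + 0.49² + 0.33² = 0.0064 + 0.2500 + 0.1444 + 0.0121 + 0.7921 + 0.0441 + 0.0100 + 0.2401 + 0.1089 = 1.6081

1.61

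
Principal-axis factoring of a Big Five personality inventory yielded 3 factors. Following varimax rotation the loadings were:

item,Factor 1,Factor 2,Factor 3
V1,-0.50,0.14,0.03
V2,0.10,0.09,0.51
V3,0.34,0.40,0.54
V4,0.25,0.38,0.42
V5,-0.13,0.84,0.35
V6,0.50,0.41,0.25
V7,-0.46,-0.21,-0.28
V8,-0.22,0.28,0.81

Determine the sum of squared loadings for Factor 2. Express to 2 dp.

1.33

SS loadings for Factor 2 = 0.14² + 0.09² + 0.40² + 0.38² + 0.84² + 0.41² + (-0.21)² + 0.28² = 0.0196 + 0.0081 + 0.1600 + 0.1444 + 0.7056 + 0.1681 + 0.0441 + 0.0784 = 1.3283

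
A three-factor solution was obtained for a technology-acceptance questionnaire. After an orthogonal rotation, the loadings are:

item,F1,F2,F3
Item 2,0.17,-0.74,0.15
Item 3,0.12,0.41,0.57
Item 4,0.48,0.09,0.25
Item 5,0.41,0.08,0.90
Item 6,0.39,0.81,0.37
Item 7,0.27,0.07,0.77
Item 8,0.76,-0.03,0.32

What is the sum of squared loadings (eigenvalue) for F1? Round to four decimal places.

SS loadings for F1 = 0.17² + 0.12² + 0.48² + 0.41² + 0.39² + 0.27² + 0.76² = 0.0289 + 0.0144 + 0.2304 + 0.1681 + 0.1521 + 0.0729 + 0.5776 = 1.2444

1.2444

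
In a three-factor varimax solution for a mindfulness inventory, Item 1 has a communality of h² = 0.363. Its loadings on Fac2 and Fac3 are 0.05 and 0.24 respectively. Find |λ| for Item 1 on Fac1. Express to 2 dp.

Under orthogonal rotation h² = Σλ², so λ_Fac1² = h² − (0.0601) = 0.363 − 0.0601 = 0.3029.
|λ| = √0.3029 = 0.5504.

0.55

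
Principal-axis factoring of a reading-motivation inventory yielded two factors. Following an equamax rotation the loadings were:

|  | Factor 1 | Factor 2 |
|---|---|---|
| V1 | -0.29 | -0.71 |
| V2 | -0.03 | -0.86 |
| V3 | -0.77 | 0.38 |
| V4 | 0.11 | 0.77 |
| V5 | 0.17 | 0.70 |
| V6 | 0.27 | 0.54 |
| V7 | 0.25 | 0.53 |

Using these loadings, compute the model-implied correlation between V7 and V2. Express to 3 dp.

-0.463

r̂ = Σ λ_i·λ_j across factors = (0.25)(-0.03) + (0.53)(-0.86)
  = -0.0075 -0.4558 = -0.4633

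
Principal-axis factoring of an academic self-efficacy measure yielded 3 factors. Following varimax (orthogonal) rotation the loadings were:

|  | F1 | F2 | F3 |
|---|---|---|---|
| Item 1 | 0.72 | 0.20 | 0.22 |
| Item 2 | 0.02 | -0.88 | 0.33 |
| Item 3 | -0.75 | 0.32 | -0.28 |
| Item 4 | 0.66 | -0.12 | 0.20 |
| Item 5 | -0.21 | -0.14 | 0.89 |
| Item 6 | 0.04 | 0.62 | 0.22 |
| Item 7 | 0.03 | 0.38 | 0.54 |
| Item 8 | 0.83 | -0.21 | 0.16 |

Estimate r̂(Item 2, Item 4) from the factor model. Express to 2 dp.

0.18

r̂ = Σ λ_i·λ_j across factors = (0.02)(0.66) + (-0.88)(-0.12) + (0.33)(0.20)
  = +0.0132 +0.1056 +0.0660 = 0.1848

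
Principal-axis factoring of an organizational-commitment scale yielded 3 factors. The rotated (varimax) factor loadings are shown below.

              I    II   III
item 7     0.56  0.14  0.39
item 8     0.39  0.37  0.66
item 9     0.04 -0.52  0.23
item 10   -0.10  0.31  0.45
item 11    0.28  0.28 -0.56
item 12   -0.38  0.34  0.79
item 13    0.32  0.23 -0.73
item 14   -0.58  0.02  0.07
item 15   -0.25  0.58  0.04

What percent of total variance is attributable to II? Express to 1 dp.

12.3%

SS loadings for II = 0.14² + 0.37² + (-0.52)² + 0.31² + 0.28² + 0.34² + 0.23² + 0.02² + 0.58² = 1.1067
With 9 standardized items, total variance = 9. Proportion = 1.1067/9 = 0.1230 → 12.30%.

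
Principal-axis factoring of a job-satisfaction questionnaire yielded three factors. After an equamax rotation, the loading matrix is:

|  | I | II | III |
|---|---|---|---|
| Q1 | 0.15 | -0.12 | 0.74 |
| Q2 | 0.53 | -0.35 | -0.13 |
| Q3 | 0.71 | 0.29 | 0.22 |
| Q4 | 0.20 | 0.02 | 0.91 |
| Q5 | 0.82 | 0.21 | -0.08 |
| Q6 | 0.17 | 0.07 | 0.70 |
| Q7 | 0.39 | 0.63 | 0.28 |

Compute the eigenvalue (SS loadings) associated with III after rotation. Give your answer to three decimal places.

SS loadings for III = 0.74² + (-0.13)² + 0.22² + 0.91² + (-0.08)² + 0.70² + 0.28² = 0.5476 + 0.0169 + 0.0484 + 0.8281 + 0.0064 + 0.4900 + 0.0784 = 2.0158

2.016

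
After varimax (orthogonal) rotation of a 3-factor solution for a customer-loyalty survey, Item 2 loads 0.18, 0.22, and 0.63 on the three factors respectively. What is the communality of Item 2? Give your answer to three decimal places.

0.478

h² = 0.18² + 0.22² + 0.63² = 0.0324 + 0.0484 + 0.3969 = 0.4777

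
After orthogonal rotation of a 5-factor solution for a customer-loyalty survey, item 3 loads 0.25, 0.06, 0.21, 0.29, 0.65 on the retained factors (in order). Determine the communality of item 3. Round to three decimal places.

0.617

h² = 0.25² + 0.06² + 0.21² + 0.29² + 0.65² = 0.0625 + 0.0036 + 0.0441 + 0.0841 + 0.4225 = 0.6168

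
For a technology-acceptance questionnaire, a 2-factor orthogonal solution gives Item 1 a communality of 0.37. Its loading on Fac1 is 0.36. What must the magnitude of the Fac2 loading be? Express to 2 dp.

0.49

Under orthogonal rotation h² = Σλ², so λ_Fac2² = h² − (0.1296) = 0.37 − 0.1296 = 0.2404.
|λ| = √0.2404 = 0.4903.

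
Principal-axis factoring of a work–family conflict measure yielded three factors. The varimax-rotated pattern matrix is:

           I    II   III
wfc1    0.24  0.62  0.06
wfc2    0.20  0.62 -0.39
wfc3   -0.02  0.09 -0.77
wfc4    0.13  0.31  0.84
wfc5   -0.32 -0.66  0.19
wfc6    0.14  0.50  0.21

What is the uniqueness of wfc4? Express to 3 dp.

h² = 0.13² + 0.31² + 0.84² = 0.0169 + 0.0961 + 0.7056 = 0.8186
Uniqueness u² = 1 − h² = 1 − 0.8186 = 0.1814

0.181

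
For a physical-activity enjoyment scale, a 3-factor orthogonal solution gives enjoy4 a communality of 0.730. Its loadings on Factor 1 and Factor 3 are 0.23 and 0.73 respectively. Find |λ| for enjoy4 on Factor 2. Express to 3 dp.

0.380

Under orthogonal rotation h² = Σλ², so λ_Factor 2² = h² − (0.5858) = 0.730 − 0.5858 = 0.1442.
|λ| = √0.1442 = 0.3797.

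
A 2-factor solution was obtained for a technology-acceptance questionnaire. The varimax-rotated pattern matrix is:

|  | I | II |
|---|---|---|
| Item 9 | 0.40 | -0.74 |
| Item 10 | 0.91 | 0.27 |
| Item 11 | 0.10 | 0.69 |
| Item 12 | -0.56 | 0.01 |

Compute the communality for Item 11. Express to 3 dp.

h² = 0.10² + 0.69² = 0.0100 + 0.4761 = 0.4861

0.486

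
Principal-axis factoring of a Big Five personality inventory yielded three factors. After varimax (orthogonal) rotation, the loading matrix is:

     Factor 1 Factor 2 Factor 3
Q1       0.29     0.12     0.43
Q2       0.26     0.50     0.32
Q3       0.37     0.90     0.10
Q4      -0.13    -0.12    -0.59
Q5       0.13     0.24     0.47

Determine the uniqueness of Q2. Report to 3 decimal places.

0.580

h² = 0.26² + 0.50² + 0.32² = 0.0676 + 0.2500 + 0.1024 = 0.4200
Uniqueness u² = 1 − h² = 1 − 0.4200 = 0.5800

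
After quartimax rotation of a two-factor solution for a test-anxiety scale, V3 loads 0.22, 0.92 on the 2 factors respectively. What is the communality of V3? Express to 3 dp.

h² = 0.22² + 0.92² = 0.0484 + 0.8464 = 0.8948

0.895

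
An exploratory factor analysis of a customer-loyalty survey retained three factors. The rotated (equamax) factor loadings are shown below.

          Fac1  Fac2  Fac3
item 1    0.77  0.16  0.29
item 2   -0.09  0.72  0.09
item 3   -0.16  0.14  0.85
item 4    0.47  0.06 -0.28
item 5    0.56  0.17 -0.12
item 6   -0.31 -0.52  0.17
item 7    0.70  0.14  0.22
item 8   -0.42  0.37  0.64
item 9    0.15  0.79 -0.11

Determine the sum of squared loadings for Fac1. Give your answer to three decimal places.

1.946

SS loadings for Fac1 = 0.77² + (-0.09)² + (-0.16)² + 0.47² + 0.56² + (-0.31)² + 0.70² + (-0.42)² + 0.15² = 0.5929 + 0.0081 + 0.0256 + 0.2209 + 0.3136 + 0.0961 + 0.4900 + 0.1764 + 0.0225 = 1.9461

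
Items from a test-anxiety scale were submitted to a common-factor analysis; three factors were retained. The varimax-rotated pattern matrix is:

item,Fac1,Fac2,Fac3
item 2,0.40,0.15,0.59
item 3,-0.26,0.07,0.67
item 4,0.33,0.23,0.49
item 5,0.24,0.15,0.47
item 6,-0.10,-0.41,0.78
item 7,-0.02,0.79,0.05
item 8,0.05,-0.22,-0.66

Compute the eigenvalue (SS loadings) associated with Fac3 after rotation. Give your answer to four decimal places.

SS loadings for Fac3 = 0.59² + 0.67² + 0.49² + 0.47² + 0.78² + 0.05² + (-0.66)² = 0.3481 + 0.4489 + 0.2401 + 0.2209 + 0.6084 + 0.0025 + 0.4356 = 2.3045

2.3045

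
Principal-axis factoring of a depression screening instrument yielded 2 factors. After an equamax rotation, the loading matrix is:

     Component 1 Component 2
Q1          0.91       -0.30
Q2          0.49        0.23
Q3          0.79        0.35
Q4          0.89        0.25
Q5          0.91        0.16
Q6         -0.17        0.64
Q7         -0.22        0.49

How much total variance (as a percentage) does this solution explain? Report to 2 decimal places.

62.76%

Communalities: 0.9181, 0.2930, 0.7466, 0.8546, 0.8537, 0.4385, 0.2885; Σh² = 4.3930.
Total variance with 7 standardized items is 7, so the solution explains 4.3930/7 = 0.6276 = 62.76%.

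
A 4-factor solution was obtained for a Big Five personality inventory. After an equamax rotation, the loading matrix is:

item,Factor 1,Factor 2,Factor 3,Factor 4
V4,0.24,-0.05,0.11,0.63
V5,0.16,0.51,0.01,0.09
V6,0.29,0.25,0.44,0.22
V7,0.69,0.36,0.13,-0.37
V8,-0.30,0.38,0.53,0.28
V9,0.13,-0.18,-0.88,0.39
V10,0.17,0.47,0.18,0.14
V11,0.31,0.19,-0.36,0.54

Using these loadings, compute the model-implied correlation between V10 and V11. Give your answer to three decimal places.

0.153

r̂ = Σ λ_i·λ_j across factors = (0.17)(0.31) + (0.47)(0.19) + (0.18)(-0.36) + (0.14)(0.54)
  = +0.0527 +0.0893 -0.0648 +0.0756 = 0.1528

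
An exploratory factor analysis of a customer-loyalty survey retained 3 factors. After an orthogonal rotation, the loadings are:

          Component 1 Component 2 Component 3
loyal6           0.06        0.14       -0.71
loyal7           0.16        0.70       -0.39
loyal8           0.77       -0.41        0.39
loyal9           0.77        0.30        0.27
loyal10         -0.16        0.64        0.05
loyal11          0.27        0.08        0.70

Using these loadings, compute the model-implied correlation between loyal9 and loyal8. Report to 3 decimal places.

0.575

r̂ = Σ λ_i·λ_j across factors = (0.77)(0.77) + (0.30)(-0.41) + (0.27)(0.39)
  = +0.5929 -0.1230 +0.1053 = 0.5752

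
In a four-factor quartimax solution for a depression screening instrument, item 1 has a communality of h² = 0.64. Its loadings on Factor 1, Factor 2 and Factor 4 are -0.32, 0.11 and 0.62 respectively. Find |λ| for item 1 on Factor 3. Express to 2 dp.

Under orthogonal rotation h² = Σλ², so λ_Factor 3² = h² − (0.4989) = 0.64 − 0.4989 = 0.1411.
|λ| = √0.1411 = 0.3756.

0.38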